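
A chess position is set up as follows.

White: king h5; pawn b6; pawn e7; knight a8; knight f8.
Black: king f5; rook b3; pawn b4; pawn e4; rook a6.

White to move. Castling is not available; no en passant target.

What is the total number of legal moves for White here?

White to move; king on h5.
In check: no.
Legal moves: Nh7, Nd7, Ng6, Ne6, Nc7, Kh6, Kh4, e8=Q, e8=R, e8=B, e8=N, b7.
Count: 12.

12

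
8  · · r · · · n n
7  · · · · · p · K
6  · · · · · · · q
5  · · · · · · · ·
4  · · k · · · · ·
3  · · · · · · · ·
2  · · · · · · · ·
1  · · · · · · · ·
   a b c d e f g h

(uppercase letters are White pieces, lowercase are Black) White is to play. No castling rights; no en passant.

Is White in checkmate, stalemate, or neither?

White to move; white king on h7.
In check: yes, from the black queen on h6.
King squares — g6: attacked by Qh6; h6: attacked by Ng8; g7: attacked by Qh6; g8: attacked by Rc8; h8: attacked by Qh6.
Legal moves for White: none.
In check with no legal moves → checkmate.

checkmate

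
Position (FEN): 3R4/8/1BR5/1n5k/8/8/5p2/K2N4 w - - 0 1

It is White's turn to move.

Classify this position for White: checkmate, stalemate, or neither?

neither

White to move; white king on a1.
In check: no.
Legal moves for White include: Rh8+, Rg8, Rf8, Re8, Rdc8, Rb8, Ra8, Rd7, Rdd6, Rd5+, Rd4, Rd3, Rd2, Rcc8, Rc7, Rh6+, Rg6, Rf6, ... (list truncated; more exist).
White has legal moves and is not in check → neither.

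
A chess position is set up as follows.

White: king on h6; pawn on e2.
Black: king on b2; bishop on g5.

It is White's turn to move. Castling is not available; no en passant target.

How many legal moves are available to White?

White to move; king on h6.
In check: yes, from the black bishop on g5.
Legal moves: Kh7, Kg7, Kg6, Kh5, Kxg5.
Count: 5.

5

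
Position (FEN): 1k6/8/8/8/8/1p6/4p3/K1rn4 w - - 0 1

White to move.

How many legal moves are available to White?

0

White to move; king on a1.
In check: yes, from the black rook on c1.
Legal moves: none.
Count: 0.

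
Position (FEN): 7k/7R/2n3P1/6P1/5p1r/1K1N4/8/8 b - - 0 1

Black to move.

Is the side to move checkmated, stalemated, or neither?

Black to move; black king on h8.
In check: yes, from the white rook on h7.
King squares — g7: attacked by Rh7; h7: attacked by Pg6; g8: available.
Legal moves for Black: Kg8, Rxh7.
Black is in check but has 2 legal moves → neither.

neither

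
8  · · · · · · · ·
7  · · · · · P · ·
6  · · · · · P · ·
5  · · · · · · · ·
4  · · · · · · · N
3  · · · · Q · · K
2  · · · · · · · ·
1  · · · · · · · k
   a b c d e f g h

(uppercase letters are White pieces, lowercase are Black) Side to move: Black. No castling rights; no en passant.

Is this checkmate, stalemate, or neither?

Black to move; black king on h1.
In check: no.
King squares — g1: attacked by Qe3; g2: attacked by Kh3; h2: attacked by Kh3.
Legal moves for Black: none.
Not in check and no legal moves → stalemate.

stalemate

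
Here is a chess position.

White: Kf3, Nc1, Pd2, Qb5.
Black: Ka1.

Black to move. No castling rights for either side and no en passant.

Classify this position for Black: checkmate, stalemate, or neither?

Black to move; black king on a1.
In check: no.
King squares — b1: attacked by Qb5; a2: attacked by Nc1; b2: attacked by Qb5.
Legal moves for Black: none.
Not in check and no legal moves → stalemate.

stalemate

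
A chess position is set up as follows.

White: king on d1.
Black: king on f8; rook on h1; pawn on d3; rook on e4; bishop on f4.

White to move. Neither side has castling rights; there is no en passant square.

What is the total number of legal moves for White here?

White to move; king on d1.
In check: yes, from the black rook on h1.
Legal moves: none.
Count: 0.

0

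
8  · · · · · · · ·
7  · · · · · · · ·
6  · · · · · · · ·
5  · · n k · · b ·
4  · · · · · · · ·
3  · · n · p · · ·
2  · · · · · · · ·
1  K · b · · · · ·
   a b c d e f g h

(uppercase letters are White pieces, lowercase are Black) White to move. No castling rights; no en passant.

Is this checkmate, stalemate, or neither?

stalemate

White to move; white king on a1.
In check: no.
King squares — b1: attacked by Nc3; a2: attacked by Nc3; b2: attacked by Bc1.
Legal moves for White: none.
Not in check and no legal moves → stalemate.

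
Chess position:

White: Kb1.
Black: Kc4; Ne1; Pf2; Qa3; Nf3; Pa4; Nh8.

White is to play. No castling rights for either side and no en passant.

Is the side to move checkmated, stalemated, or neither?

stalemate

White to move; white king on b1.
In check: no.
King squares — a1: attacked by Qa3; c1: attacked by Qa3; a2: attacked by Qa3; b2: attacked by Qa3; c2: attacked by Ne1.
Legal moves for White: none.
Not in check and no legal moves → stalemate.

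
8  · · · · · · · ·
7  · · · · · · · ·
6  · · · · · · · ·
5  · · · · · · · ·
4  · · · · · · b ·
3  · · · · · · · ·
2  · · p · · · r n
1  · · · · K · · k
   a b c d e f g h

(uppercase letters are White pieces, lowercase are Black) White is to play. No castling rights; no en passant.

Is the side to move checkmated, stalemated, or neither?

stalemate

White to move; white king on e1.
In check: no.
King squares — d1: attacked by Pc2; f1: attacked by Nh2; d2: attacked by Rg2; e2: attacked by Rg2; f2: attacked by Rg2.
Legal moves for White: none.
Not in check and no legal moves → stalemate.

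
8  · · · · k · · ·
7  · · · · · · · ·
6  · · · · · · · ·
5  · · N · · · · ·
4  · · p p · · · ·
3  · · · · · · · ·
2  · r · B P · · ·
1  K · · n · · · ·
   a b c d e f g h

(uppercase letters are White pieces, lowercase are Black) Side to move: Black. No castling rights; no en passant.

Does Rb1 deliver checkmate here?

After Rb1: white king on a1; in check: yes, from the black rook on b1.
White has 2 legal replies: Ka2, Kxb1.
In check but a legal move exists → not checkmate.

no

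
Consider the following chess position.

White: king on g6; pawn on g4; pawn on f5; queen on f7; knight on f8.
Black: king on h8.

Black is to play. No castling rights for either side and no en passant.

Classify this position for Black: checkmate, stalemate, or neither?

Black to move; black king on h8.
In check: no.
King squares — g7: attacked by Kg6; h7: attacked by Kg6; g8: attacked by Qf7.
Legal moves for Black: none.
Not in check and no legal moves → stalemate.

stalemate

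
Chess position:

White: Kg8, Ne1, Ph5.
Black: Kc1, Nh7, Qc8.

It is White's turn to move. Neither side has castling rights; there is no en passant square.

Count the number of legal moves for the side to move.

White to move; king on g8.
In check: yes, from the black queen on c8.
Legal moves: Kxh7, Kg7, Kf7.
Count: 3.

3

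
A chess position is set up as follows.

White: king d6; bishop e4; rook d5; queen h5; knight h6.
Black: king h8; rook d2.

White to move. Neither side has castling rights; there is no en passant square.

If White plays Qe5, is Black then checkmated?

yes

After Qe5: black king on h8; in check: yes, from the white queen on e5.
King squares — g7: attacked by Qe5; h7: attacked by Be4; g8: attacked by Nh6.
Black has no legal moves → checkmate.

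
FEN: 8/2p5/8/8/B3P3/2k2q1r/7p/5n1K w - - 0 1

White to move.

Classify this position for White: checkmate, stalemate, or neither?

checkmate

White to move; white king on h1.
In check: yes, from the black queen on f3.
King squares — g1: attacked by Ph2; g2: attacked by Qf3; h2: attacked by Nf1.
Legal moves for White: none.
In check with no legal moves → checkmate.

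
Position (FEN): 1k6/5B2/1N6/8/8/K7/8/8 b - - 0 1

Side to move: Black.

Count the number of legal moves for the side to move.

Black to move; king on b8.
In check: no.
Legal moves: Kc7, Kb7, Ka7.
Count: 3.

3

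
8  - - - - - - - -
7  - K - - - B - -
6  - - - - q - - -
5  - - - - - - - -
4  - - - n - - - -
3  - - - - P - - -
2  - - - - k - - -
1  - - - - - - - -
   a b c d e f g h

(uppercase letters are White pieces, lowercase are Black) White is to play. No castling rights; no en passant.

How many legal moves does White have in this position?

White to move; king on b7.
In check: no.
Legal moves: Bg8, Be8, Bg6, Bxe6, Bh5+, Kb8, Ka8, Kc7, Ka7, exd4, e4.
Count: 11.

11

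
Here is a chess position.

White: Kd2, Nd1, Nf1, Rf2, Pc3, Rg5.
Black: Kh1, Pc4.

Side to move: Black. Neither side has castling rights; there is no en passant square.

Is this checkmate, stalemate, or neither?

Black to move; black king on h1.
In check: no.
King squares — g1: attacked by Rg5; g2: attacked by Rf2; h2: attacked by Nf1.
Legal moves for Black: none.
Not in check and no legal moves → stalemate.

stalemate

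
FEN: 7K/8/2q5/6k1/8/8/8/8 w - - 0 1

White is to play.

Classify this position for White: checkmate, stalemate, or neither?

White to move; white king on h8.
In check: no.
Legal moves for White: Kg8, Kh7, Kg7.
White has 3 legal moves and is not in check → neither.

neither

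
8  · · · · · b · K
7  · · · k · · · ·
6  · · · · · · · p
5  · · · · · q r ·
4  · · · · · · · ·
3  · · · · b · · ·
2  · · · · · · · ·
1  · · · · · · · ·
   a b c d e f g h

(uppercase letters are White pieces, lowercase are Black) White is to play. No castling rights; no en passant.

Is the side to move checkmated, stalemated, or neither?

White to move; white king on h8.
In check: no.
King squares — g7: attacked by Rg5; h7: attacked by Qf5; g8: attacked by Rg5.
Legal moves for White: none.
Not in check and no legal moves → stalemate.

stalemate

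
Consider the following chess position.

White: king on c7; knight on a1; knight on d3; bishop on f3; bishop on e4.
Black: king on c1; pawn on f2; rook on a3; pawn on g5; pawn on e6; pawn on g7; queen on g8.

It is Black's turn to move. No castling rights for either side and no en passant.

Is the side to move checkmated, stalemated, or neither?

Black to move; black king on c1.
In check: yes, from the white knight on d3.
Legal moves for Black: Kd2, Kb1, Rxd3.
Black is in check but has 3 legal moves → neither.

neither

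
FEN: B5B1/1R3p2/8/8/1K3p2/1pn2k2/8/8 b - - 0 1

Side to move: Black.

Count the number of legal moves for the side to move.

Black to move; king on f3.
In check: no.
Legal moves: Kg4, Ke4, Kg3, Ke3, Kg2, Kf2, Ke2, Nd5+, Nb5, Ne4, Na4, Ne2, Na2+, Nd1, Nb1, f6, b2, f5.
Count: 18.

18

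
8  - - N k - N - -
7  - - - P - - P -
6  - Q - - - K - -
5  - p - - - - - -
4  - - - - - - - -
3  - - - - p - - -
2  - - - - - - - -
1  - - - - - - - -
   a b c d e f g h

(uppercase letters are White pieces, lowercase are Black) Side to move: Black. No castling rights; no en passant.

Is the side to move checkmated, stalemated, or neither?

Black to move; black king on d8.
In check: yes, from the white queen on b6.
King squares — c7: attacked by Qb6; d7: attacked by Nf8; e7: attacked by Kf6; c8: attacked by Pd7; e8: attacked by Pd7.
Legal moves for Black: none.
In check with no legal moves → checkmate.

checkmate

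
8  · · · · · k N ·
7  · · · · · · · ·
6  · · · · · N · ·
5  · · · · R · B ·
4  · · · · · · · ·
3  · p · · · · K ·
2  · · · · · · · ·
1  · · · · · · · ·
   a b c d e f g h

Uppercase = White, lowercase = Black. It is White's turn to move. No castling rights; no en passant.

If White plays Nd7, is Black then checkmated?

After Nd7: black king on f8; in check: yes, from the white knight on d7.
Black has 3 legal replies: Kxg8, Kg7, Kf7.
In check but a legal move exists → not checkmate.

no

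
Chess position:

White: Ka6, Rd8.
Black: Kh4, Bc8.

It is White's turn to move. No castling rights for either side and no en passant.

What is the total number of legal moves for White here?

5

White to move; king on a6.
In check: yes, from the black bishop on c8.
Legal moves: Ka7, Kb6, Kb5, Ka5, Rxc8.
Count: 5.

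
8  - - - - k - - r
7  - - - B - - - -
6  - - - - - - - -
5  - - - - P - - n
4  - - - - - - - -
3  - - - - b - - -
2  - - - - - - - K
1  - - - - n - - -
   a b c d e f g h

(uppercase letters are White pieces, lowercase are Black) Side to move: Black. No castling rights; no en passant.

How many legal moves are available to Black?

5

Black to move; king on e8.
In check: yes, from the white bishop on d7.
Legal moves: Kf8, Kd8, Kf7, Ke7, Kxd7.
Count: 5.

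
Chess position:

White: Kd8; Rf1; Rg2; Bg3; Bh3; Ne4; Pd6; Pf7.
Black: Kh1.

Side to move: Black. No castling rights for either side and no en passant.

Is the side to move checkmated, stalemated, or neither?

Black to move; black king on h1.
In check: yes, from the white rook on f1.
King squares — g1: attacked by Rf1; g2: attacked by Bh3; h2: attacked by Rg2.
Legal moves for Black: none.
In check with no legal moves → checkmate.

checkmate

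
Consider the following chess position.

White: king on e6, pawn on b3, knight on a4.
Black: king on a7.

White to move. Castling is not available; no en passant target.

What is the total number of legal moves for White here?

White to move; king on e6.
In check: no.
Legal moves: Kf7, Ke7, Kd7, Kf6, Kd6, Kf5, Ke5, Kd5, Nb6, Nc5, Nc3, Nb2, b4.
Count: 13.

13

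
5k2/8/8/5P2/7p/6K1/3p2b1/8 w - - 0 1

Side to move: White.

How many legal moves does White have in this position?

White to move; king on g3.
In check: yes, from the black pawn on h4.
Legal moves: Kxh4, Kg4, Kf4, Kh2, Kxg2, Kf2.
Count: 6.

6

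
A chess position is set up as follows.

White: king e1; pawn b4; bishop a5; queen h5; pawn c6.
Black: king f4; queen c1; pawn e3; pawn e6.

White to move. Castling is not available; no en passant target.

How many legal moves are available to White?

White to move; king on e1.
In check: yes, from the black queen on c1.
Legal moves: Ke2, Qd1.
Count: 2.

2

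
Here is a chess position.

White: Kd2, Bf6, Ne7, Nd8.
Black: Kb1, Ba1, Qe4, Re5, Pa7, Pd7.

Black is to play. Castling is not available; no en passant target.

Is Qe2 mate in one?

After Qe2: white king on d2; in check: yes, from the black queen on e2.
King squares — c1: attacked by Kb1; d1: attacked by Qe2; e1: attacked by Qe2; c2: attacked by Kb1; e2: attacked by Re5; c3: attacked by Ba1; d3: attacked by Qe2; e3: attacked by Qe2.
White has no legal moves → checkmate.

yes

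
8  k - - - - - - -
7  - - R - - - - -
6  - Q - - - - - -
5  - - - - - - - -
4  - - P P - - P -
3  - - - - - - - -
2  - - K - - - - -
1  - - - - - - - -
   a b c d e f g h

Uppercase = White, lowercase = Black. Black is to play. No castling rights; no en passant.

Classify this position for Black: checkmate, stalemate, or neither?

stalemate

Black to move; black king on a8.
In check: no.
King squares — a7: attacked by Qb6; b7: attacked by Qb6; b8: attacked by Qb6.
Legal moves for Black: none.
Not in check and no legal moves → stalemate.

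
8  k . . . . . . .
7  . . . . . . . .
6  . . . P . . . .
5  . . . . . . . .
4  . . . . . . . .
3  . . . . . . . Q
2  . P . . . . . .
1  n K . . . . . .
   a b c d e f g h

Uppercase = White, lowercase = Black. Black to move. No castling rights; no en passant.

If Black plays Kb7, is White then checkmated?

After Kb7: white king on b1; in check: no.
White is not in check, so this cannot be checkmate.

no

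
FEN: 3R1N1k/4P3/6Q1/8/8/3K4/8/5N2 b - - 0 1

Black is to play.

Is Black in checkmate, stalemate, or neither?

stalemate

Black to move; black king on h8.
In check: no.
King squares — g7: attacked by Qg6; h7: attacked by Qg6; g8: attacked by Qg6.
Legal moves for Black: none.
Not in check and no legal moves → stalemate.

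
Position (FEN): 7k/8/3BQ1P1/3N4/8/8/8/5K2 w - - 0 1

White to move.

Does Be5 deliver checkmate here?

yes

After Be5: black king on h8; in check: yes, from the white bishop on e5.
King squares — g7: attacked by Be5; h7: attacked by Pg6; g8: attacked by Qe6.
Black has no legal moves → checkmate.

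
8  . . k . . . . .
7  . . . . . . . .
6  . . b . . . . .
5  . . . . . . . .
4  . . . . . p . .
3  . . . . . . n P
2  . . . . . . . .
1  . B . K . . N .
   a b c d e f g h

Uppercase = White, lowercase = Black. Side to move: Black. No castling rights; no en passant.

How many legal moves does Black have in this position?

Black to move; king on c8.
In check: no.
Legal moves: Kd8, Kb8, Kd7, Kc7, Kb7, Be8, Ba8, Bd7, Bb7, Bd5, Bb5, Be4, Ba4+, Bf3+, Bg2, Bh1, Nh5, Nf5, Ne4, Ne2, Nh1, Nf1, f3.
Count: 23.

23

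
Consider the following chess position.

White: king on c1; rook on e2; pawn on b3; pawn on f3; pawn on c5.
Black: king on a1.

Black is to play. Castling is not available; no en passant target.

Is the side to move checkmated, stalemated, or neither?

Black to move; black king on a1.
In check: no.
King squares — b1: attacked by Kc1; a2: attacked by Re2; b2: attacked by Kc1.
Legal moves for Black: none.
Not in check and no legal moves → stalemate.

stalemate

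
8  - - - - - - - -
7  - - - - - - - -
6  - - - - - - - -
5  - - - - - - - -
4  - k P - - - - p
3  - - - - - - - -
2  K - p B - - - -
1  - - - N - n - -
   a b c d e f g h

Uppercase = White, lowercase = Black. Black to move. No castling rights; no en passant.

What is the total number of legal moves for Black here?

Black to move; king on b4.
In check: yes, from the white bishop on d2.
Legal moves: Kc5, Kxc4, Ka4, Nxd2.
Count: 4.

4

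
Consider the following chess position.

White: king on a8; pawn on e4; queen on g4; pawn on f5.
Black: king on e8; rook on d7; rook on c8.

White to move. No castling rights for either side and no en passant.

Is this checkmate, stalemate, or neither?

checkmate

White to move; white king on a8.
In check: yes, from the black rook on c8.
King squares — a7: attacked by Rd7; b7: attacked by Rd7; b8: attacked by Rc8.
Legal moves for White: none.
In check with no legal moves → checkmate.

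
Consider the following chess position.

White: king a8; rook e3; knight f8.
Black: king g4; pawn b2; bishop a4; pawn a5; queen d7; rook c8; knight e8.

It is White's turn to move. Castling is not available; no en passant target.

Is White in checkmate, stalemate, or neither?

checkmate

White to move; white king on a8.
In check: yes, from the black rook on c8.
King squares — a7: attacked by Qd7; b7: attacked by Qd7; b8: attacked by Rc8.
Legal moves for White: none.
In check with no legal moves → checkmate.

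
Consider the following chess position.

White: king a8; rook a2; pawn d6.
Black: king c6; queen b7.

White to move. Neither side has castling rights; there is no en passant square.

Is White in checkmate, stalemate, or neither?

checkmate

White to move; white king on a8.
In check: yes, from the black queen on b7.
King squares — a7: attacked by Qb7; b7: attacked by Kc6; b8: attacked by Qb7.
Legal moves for White: none.
In check with no legal moves → checkmate.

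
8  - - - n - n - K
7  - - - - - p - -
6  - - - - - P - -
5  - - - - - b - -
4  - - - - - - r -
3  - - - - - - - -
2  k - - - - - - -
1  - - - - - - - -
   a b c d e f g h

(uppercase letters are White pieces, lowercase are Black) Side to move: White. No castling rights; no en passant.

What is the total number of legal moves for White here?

White to move; king on h8.
In check: no.
Legal moves: none.
Count: 0.

0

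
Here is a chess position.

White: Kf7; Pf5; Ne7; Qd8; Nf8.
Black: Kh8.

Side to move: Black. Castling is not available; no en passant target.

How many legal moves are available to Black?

0

Black to move; king on h8.
In check: no.
Legal moves: none.
Count: 0.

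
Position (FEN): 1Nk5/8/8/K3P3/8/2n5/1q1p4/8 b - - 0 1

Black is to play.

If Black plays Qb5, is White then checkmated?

yes

After Qb5: white king on a5; in check: yes, from the black queen on b5.
King squares — a4: attacked by Nc3; b4: attacked by Qb5; b5: attacked by Nc3; a6: attacked by Qb5; b6: attacked by Qb5.
White has no legal moves → checkmate.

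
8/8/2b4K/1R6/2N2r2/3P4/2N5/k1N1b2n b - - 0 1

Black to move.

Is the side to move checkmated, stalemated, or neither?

checkmate

Black to move; black king on a1.
In check: yes, from the white knight on c2.
King squares — b1: attacked by Rb5; a2: attacked by Nc1; b2: attacked by Nc4.
Legal moves for Black: none.
In check with no legal moves → checkmate.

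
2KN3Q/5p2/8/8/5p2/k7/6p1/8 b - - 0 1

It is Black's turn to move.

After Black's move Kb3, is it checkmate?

no

After Kb3: white king on c8; in check: no.
White is not in check, so this cannot be checkmate.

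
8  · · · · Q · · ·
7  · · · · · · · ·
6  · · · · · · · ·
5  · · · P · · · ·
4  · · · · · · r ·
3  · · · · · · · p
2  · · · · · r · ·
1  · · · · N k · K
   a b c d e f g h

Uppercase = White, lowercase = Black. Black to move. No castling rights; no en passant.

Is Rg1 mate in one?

After Rg1: white king on h1; in check: yes, from the black rook on g1.
King squares — g1: attacked by Kf1; g2: attacked by Kf1; h2: attacked by Rf2.
White has no legal moves → checkmate.

yes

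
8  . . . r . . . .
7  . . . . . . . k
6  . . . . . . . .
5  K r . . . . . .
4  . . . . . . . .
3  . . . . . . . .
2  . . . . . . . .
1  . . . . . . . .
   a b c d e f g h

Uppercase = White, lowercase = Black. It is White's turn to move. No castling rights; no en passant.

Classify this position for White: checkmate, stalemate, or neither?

White to move; white king on a5.
In check: yes, from the black rook on b5.
King squares — a4: available; b4: attacked by Rb5; b5: available; a6: available; b6: attacked by Rb5.
Legal moves for White: Ka6, Kxb5, Ka4.
White is in check but has 3 legal moves → neither.

neither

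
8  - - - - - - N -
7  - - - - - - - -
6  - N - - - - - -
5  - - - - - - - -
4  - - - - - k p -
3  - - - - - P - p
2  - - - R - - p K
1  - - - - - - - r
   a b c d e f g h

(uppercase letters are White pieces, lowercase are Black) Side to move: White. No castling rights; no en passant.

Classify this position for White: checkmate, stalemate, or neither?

White to move; white king on h2.
In check: yes, from the black rook on h1.
King squares — g1: attacked by Rh1; h1: attacked by Pg2; g2: attacked by Ph3; g3: attacked by Kf4; h3: attacked by Rh1.
Legal moves for White: none.
In check with no legal moves → checkmate.

checkmate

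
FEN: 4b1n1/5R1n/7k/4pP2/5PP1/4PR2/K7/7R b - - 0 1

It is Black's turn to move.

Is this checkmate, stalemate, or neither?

Black to move; black king on h6.
In check: yes, from the white rook on h1.
King squares — g5: attacked by Pf4; h5: attacked by Rh1; g6: attacked by Pf5; g7: attacked by Rf7; h7: own knight.
Legal moves for Black: none.
In check with no legal moves → checkmate.

checkmate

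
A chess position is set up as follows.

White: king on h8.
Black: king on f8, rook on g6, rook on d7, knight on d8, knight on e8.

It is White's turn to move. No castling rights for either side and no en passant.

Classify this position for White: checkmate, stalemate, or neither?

stalemate

White to move; white king on h8.
In check: no.
King squares — g7: attacked by Rg6; h7: attacked by Rd7; g8: attacked by Rg6.
Legal moves for White: none.
Not in check and no legal moves → stalemate.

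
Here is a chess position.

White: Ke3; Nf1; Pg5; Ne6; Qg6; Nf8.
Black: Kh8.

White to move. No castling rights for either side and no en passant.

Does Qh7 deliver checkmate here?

After Qh7: black king on h8; in check: yes, from the white queen on h7.
King squares — g7: attacked by Ne6; h7: attacked by Nf8; g8: attacked by Qh7.
Black has no legal moves → checkmate.

yes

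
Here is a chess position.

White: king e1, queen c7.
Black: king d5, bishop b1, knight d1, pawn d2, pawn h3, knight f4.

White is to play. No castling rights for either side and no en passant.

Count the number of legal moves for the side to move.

White to move; king on e1.
In check: yes, from the black pawn on d2.
Legal moves: Kxd2, Kf1, Kxd1.
Count: 3.

3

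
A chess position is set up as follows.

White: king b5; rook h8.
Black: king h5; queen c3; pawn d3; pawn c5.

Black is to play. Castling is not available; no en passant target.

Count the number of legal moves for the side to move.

4

Black to move; king on h5.
In check: yes, from the white rook on h8.
Legal moves: Kg6, Kg5, Kg4, Qxh8.
Count: 4.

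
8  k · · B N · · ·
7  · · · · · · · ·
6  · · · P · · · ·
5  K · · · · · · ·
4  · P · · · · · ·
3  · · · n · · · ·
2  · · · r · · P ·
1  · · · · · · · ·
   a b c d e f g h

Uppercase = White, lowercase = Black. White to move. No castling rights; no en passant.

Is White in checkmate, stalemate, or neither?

neither

White to move; white king on a5.
In check: no.
Legal moves for White: Ng7, Nc7+, Nf6, Be7, Bc7, Bf6, Bb6, Bg5, Bh4, Kb6, Ka6, Kb5, Ka4, d7, b5, g3, g4.
White has 17 legal moves and is not in check → neither.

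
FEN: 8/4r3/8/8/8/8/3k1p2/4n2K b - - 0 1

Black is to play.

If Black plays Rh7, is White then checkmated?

yes

After Rh7: white king on h1; in check: yes, from the black rook on h7.
King squares — g1: attacked by Pf2; g2: attacked by Ne1; h2: attacked by Rh7.
White has no legal moves → checkmate.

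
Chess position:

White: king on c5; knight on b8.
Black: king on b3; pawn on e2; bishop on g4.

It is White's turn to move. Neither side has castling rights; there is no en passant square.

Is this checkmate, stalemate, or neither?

neither

White to move; white king on c5.
In check: no.
Legal moves for White: Nd7, Nc6, Na6, Kd6, Kc6, Kb6, Kd5, Kb5, Kd4.
White has 9 legal moves and is not in check → neither.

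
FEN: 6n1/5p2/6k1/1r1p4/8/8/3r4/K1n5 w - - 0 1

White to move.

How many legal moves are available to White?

0

White to move; king on a1.
In check: no.
Legal moves: none.
Count: 0.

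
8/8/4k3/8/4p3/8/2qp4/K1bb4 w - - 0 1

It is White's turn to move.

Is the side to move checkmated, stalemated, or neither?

stalemate

White to move; white king on a1.
In check: no.
King squares — b1: attacked by Qc2; a2: attacked by Qc2; b2: attacked by Bc1.
Legal moves for White: none.
Not in check and no legal moves → stalemate.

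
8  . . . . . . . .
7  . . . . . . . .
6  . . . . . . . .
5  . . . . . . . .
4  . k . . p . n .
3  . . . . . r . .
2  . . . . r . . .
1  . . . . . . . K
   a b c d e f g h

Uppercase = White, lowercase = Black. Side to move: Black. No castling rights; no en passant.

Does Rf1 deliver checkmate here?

yes

After Rf1: white king on h1; in check: yes, from the black rook on f1.
King squares — g1: attacked by Rf1; g2: attacked by Re2; h2: attacked by Re2.
White has no legal moves → checkmate.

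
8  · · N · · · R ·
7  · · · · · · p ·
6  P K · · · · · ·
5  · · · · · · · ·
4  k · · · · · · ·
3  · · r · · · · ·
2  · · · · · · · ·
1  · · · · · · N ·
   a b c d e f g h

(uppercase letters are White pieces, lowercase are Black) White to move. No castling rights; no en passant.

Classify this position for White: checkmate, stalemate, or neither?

neither

White to move; white king on b6.
In check: no.
Legal moves for White: Rh8, Rf8, Re8, Rd8, Rxg7, Ne7, Na7, Nd6, Kb7, Ka7, Nh3, Nf3, Ne2, a7.
White has 14 legal moves and is not in check → neither.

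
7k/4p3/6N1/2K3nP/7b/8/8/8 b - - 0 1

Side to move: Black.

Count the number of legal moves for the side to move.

Black to move; king on h8.
In check: yes, from the white knight on g6.
Legal moves: Kg8, Kh7, Kg7.
Count: 3.

3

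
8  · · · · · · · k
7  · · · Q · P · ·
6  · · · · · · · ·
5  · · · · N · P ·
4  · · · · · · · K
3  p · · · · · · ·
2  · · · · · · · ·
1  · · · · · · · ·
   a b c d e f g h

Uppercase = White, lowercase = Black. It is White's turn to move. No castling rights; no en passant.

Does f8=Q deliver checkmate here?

After f8=Q: black king on h8; in check: yes, from the white queen on f8.
King squares — g7: attacked by Qd7; h7: attacked by Qd7; g8: attacked by Qf8.
Black has no legal moves → checkmate.

yes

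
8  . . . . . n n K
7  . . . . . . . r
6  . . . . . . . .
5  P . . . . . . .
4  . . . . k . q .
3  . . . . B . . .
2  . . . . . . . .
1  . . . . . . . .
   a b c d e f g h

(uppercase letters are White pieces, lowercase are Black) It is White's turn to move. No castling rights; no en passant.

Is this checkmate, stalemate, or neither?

White to move; white king on h8.
In check: yes, from the black rook on h7.
King squares — g7: attacked by Qg4; h7: attacked by Nf8; g8: attacked by Qg4.
Legal moves for White: none.
In check with no legal moves → checkmate.

checkmate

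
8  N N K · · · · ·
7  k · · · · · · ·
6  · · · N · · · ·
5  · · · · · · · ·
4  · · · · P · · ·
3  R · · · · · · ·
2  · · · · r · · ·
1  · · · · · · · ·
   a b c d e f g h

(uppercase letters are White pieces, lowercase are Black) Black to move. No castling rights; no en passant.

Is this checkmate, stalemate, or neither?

checkmate

Black to move; black king on a7.
In check: yes, from the white rook on a3.
King squares — a6: attacked by Ra3; b6: attacked by Na8; b7: attacked by Nd6; a8: attacked by Ra3; b8: attacked by Kc8.
Legal moves for Black: none.
In check with no legal moves → checkmate.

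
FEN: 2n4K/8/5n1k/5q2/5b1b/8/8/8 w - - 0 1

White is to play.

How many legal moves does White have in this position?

0

White to move; king on h8.
In check: no.
Legal moves: none.
Count: 0.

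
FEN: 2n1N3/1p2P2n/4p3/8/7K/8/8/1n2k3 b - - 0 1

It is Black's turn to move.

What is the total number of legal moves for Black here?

Black to move; king on e1.
In check: no.
Legal moves: Nxe7, Na7, Nd6, Nb6, Nf8, Nf6, Ng5, Kf2, Ke2, Kd2, Kf1, Kd1, Nc3, Na3, Nd2, b6, e5, b5.
Count: 18.

18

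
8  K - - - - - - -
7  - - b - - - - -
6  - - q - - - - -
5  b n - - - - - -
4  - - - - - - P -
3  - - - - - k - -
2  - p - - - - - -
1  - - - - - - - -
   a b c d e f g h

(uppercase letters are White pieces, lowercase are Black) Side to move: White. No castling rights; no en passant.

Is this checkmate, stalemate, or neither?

checkmate

White to move; white king on a8.
In check: yes, from the black queen on c6.
King squares — a7: attacked by Nb5; b7: attacked by Qc6; b8: attacked by Bc7.
Legal moves for White: none.
In check with no legal moves → checkmate.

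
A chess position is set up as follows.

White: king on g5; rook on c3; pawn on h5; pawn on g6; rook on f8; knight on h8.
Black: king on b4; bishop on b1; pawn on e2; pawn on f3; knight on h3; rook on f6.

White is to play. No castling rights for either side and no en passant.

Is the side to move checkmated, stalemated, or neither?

neither

White to move; white king on g5.
In check: yes, from the black knight on h3.
King squares — f4: attacked by Nh3; g4: available; h4: available; f5: attacked by Bb1; h5: own pawn; f6: available; g6: own pawn; h6: available.
Legal moves for White: Kh6, Kxf6, Kh4, Kg4.
White is in check but has 4 legal moves → neither.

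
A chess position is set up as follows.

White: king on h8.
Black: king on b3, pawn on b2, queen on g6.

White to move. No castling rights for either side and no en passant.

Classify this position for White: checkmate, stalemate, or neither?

stalemate

White to move; white king on h8.
In check: no.
King squares — g7: attacked by Qg6; h7: attacked by Qg6; g8: attacked by Qg6.
Legal moves for White: none.
Not in check and no legal moves → stalemate.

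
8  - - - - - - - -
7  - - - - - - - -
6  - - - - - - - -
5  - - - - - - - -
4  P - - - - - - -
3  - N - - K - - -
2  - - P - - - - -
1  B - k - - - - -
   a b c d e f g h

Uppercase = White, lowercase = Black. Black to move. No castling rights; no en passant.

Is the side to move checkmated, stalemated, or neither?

neither

Black to move; black king on c1.
In check: yes, from the white knight on b3.
Legal moves for Black: Kxc2, Kd1, Kb1.
Black is in check but has 3 legal moves → neither.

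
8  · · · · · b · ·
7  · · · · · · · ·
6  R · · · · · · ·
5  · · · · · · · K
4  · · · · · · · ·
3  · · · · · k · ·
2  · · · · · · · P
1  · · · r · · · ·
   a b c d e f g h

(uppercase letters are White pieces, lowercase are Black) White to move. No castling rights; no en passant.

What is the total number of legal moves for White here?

White to move; king on h5.
In check: no.
Legal moves: Ra8, Ra7, Rh6, Rg6, Rf6+, Re6, Rd6, Rc6, Rb6, Ra5, Ra4, Ra3+, Ra2, Ra1, Kg6, Kg5, Kh4, h3, h4.
Count: 19.

19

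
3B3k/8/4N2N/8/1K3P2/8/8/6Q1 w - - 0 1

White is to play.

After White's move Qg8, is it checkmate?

yes

After Qg8: black king on h8; in check: yes, from the white queen on g8.
King squares — g7: attacked by Ne6; h7: attacked by Qg8; g8: attacked by Nh6.
Black has no legal moves → checkmate.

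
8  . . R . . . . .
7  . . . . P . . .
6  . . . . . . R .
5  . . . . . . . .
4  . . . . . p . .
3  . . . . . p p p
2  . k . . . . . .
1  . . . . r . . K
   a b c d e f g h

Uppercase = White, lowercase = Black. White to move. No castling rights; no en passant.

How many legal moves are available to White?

0

White to move; king on h1.
In check: yes, from the black rook on e1.
Legal moves: none.
Count: 0.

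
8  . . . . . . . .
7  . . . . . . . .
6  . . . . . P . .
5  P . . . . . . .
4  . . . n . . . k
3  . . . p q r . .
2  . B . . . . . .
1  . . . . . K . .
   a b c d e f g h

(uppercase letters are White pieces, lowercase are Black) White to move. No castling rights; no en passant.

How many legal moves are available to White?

White to move; king on f1.
In check: yes, from the black rook on f3.
Legal moves: Kg2.
Count: 1.

1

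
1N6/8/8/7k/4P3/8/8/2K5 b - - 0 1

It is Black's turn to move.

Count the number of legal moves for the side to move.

Black to move; king on h5.
In check: no.
Legal moves: Kh6, Kg6, Kg5, Kh4, Kg4.
Count: 5.

5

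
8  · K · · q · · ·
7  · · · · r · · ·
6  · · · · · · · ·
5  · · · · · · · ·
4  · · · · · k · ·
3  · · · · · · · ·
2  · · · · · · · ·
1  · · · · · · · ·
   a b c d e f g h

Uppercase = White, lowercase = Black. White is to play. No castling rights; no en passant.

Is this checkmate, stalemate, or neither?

checkmate

White to move; white king on b8.
In check: yes, from the black queen on e8.
King squares — a7: attacked by Re7; b7: attacked by Re7; c7: attacked by Re7; a8: attacked by Qe8; c8: attacked by Qe8.
Legal moves for White: none.
In check with no legal moves → checkmate.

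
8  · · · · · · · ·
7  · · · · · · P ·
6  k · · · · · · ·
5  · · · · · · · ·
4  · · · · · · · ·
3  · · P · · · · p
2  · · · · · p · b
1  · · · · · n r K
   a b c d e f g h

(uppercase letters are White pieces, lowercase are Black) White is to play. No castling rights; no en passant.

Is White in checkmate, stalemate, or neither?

checkmate

White to move; white king on h1.
In check: yes, from the black rook on g1.
King squares — g1: attacked by Pf2; g2: attacked by Rg1; h2: attacked by Nf1.
Legal moves for White: none.
In check with no legal moves → checkmate.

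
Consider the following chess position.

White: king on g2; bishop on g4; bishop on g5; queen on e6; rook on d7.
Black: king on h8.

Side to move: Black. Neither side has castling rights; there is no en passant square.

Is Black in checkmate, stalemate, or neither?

stalemate

Black to move; black king on h8.
In check: no.
King squares — g7: attacked by Rd7; h7: attacked by Rd7; g8: attacked by Qe6.
Legal moves for Black: none.
Not in check and no legal moves → stalemate.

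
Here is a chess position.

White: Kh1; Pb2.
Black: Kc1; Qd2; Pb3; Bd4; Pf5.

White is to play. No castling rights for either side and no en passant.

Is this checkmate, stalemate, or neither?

White to move; white king on h1.
In check: no.
King squares — g1: attacked by Bd4; g2: attacked by Qd2; h2: attacked by Qd2.
Legal moves for White: none.
Not in check and no legal moves → stalemate.

stalemate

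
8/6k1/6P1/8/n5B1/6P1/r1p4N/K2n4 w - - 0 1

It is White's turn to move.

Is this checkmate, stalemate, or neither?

neither

White to move; white king on a1.
In check: yes, from the black rook on a2.
King squares — b1: attacked by Pc2; a2: available; b2: attacked by Nd1.
Legal moves for White: Kxa2.
White is in check but has 1 legal move → neither.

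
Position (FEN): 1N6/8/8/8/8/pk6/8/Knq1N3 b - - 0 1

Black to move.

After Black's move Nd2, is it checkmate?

yes

After Nd2: white king on a1; in check: yes, from the black queen on c1.
King squares — b1: attacked by Qc1; a2: attacked by Kb3; b2: attacked by Qc1.
White has no legal moves → checkmate.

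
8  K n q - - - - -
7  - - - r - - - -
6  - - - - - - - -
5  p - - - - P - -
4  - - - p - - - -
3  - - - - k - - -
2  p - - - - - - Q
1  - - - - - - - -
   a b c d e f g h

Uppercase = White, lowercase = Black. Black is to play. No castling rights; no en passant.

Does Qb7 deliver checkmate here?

yes

After Qb7: white king on a8; in check: yes, from the black queen on b7.
King squares — a7: attacked by Qb7; b7: attacked by Rd7; b8: attacked by Qb7.
White has no legal moves → checkmate.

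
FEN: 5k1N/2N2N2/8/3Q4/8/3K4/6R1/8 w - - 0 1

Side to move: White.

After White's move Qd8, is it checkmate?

After Qd8: black king on f8; in check: yes, from the white queen on d8.
King squares — e7: attacked by Qd8; f7: attacked by Nh8; g7: attacked by Rg2; e8: attacked by Nc7; g8: attacked by Rg2.
Black has no legal moves → checkmate.

yes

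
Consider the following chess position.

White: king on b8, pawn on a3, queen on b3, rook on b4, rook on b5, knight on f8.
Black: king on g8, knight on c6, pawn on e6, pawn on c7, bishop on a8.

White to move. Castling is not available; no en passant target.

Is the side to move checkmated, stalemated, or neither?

White to move; white king on b8.
In check: yes, from the black knight on c6.
King squares — a7: attacked by Nc6; b7: attacked by Ba8; c7: available; a8: available; c8: available.
Legal moves for White: Kc8, Kxa8, Kxc7.
White is in check but has 3 legal moves → neither.

neither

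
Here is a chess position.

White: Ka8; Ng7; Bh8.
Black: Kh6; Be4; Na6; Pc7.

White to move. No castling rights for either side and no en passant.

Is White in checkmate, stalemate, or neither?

neither

White to move; white king on a8.
In check: yes, from the black bishop on e4.
Legal moves for White: Ka7.
White is in check but has 1 legal move → neither.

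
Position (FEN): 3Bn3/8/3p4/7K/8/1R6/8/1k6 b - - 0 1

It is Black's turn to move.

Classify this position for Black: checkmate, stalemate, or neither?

neither

Black to move; black king on b1.
In check: yes, from the white rook on b3.
Legal moves for Black: Kc2, Ka2, Kc1, Ka1.
Black is in check but has 4 legal moves → neither.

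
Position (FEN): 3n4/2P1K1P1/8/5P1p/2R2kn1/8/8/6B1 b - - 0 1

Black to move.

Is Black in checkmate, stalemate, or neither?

Black to move; black king on f4.
In check: yes, from the white rook on c4.
King squares — e3: attacked by Bg1; f3: available; g3: available; e4: attacked by Rc4; g4: own knight; e5: available; f5: available; g5: available.
Legal moves for Black: Kg5, Kxf5, Ke5, Kg3, Kf3.
Black is in check but has 5 legal moves → neither.

neither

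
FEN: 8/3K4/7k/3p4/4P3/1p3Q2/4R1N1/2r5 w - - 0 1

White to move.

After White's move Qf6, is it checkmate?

After Qf6: black king on h6; in check: yes, from the white queen on f6.
Black has 2 legal replies: Kh7, Kh5.
In check but a legal move exists → not checkmate.

no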